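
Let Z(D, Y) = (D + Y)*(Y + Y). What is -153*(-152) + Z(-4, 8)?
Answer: 23320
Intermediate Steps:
Z(D, Y) = 2*Y*(D + Y) (Z(D, Y) = (D + Y)*(2*Y) = 2*Y*(D + Y))
-153*(-152) + Z(-4, 8) = -153*(-152) + 2*8*(-4 + 8) = 23256 + 2*8*4 = 23256 + 64 = 23320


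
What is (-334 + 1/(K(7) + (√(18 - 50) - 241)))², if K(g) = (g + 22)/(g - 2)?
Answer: (5247661040*√2 + 154193953721*I)/(32*(1470*√2 + 43193*I)) ≈ 1.1156e+5 + 0.06827*I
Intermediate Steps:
K(g) = (22 + g)/(-2 + g)
(-334 + 1/(K(7) + (√(18 - 50) - 241)))² = (-334 + 1/((22 + 7)/(-2 + 7) + (√(18 - 50) - 241)))² = (-334 + 1/(29/5 + (√(-32) - 241)))² = (-334 + 1/((⅕)*29 + (4*I*√2 - 241)))² = (-334 + 1/(29/5 + (-241 + 4*I*√2)))² = (-334 + 1/(-1176/5 + 4*I*√2))²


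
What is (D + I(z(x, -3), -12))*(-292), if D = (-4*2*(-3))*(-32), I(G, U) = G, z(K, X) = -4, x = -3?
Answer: 225424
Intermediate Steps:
D = -768 (D = -8*(-3)*(-32) = 24*(-32) = -768)
(D + I(z(x, -3), -12))*(-292) = (-768 - 4)*(-292) = -772*(-292) = 225424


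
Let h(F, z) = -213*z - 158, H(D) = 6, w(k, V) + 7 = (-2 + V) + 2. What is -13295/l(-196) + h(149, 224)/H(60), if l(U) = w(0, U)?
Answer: -4818920/609 ≈ -7912.8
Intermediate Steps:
w(k, V) = -7 + V (w(k, V) = -7 + ((-2 + V) + 2) = -7 + V)
l(U) = -7 + U
h(F, z) = -158 - 213*z
-13295/l(-196) + h(149, 224)/H(60) = -13295/(-7 - 196) + (-158 - 213*224)/6 = -13295/(-203) + (-158 - 47712)*(⅙) = -13295*(-1/203) - 47870*⅙ = 13295/203 - 23935/3 = -4818920/609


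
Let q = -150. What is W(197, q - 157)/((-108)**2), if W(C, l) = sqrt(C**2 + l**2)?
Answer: sqrt(133058)/11664 ≈ 0.031273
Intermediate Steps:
W(197, q - 157)/((-108)**2) = sqrt(197**2 + (-150 - 157)**2)/((-108)**2) = sqrt(38809 + (-307)**2)/11664 = sqrt(38809 + 94249)*(1/11664) = sqrt(133058)*(1/11664) = sqrt(133058)/11664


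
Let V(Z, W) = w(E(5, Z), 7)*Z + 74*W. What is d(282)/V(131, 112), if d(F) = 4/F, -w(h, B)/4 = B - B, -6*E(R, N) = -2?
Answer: 1/584304 ≈ 1.7114e-6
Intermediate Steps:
E(R, N) = ⅓ (E(R, N) = -⅙*(-2) = ⅓)
w(h, B) = 0 (w(h, B) = -4*(B - B) = -4*0 = 0)
V(Z, W) = 74*W (V(Z, W) = 0*Z + 74*W = 0 + 74*W = 74*W)
d(282)/V(131, 112) = (4/282)/((74*112)) = (4*(1/282))/8288 = (2/141)*(1/8288) = 1/584304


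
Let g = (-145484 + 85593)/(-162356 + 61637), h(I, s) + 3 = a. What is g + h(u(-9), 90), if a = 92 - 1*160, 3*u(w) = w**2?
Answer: -7091158/100719 ≈ -70.405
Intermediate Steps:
u(w) = w**2/3
a = -68 (a = 92 - 160 = -68)
h(I, s) = -71 (h(I, s) = -3 - 68 = -71)
g = 59891/100719 (g = -59891/(-100719) = -59891*(-1/100719) = 59891/100719 ≈ 0.59464)
g + h(u(-9), 90) = 59891/100719 - 71 = -7091158/100719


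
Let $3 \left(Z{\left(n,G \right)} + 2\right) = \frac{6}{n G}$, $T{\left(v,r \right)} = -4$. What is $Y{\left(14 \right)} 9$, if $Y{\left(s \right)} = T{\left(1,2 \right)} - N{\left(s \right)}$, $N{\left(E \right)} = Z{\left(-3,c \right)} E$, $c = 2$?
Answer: $258$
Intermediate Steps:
$Z{\left(n,G \right)} = -2 + \frac{2}{G n}$ ($Z{\left(n,G \right)} = -2 + \frac{6 \frac{1}{n G}}{3} = -2 + \frac{6 \frac{1}{G n}}{3} = -2 + \frac{6 \frac{1}{G} \frac{1}{n}}{3} = -2 + \frac{2}{G n}$)
$N{\left(E \right)} = - \frac{7 E}{3}$ ($N{\left(E \right)} = \left(-2 + \frac{2}{2 \left(-3\right)}\right) E = \left(-2 + 2 \cdot \frac{1}{2} \left(- \frac{1}{3}\right)\right) E = \left(-2 - \frac{1}{3}\right) E = - \frac{7 E}{3}$)
$Y{\left(s \right)} = -4 + \frac{7 s}{3}$ ($Y{\left(s \right)} = -4 - - \frac{7 s}{3} = -4 + \frac{7 s}{3}$)
$Y{\left(14 \right)} 9 = \left(-4 + \frac{7}{3} \cdot 14\right) 9 = \left(-4 + \frac{98}{3}\right) 9 = \frac{86}{3} \cdot 9 = 258$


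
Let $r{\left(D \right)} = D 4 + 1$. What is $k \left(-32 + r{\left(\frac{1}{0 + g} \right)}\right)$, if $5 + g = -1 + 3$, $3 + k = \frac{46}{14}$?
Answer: $- \frac{194}{21} \approx -9.2381$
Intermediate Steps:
$k = \frac{2}{7}$ ($k = -3 + \frac{46}{14} = -3 + 46 \cdot \frac{1}{14} = -3 + \frac{23}{7} = \frac{2}{7} \approx 0.28571$)
$g = -3$ ($g = -5 + \left(-1 + 3\right) = -5 + 2 = -3$)
$r{\left(D \right)} = 1 + 4 D$ ($r{\left(D \right)} = 4 D + 1 = 1 + 4 D$)
$k \left(-32 + r{\left(\frac{1}{0 + g} \right)}\right) = \frac{2 \left(-32 + \left(1 + \frac{4}{0 - 3}\right)\right)}{7} = \frac{2 \left(-32 + \left(1 + \frac{4}{-3}\right)\right)}{7} = \frac{2 \left(-32 + \left(1 + 4 \left(- \frac{1}{3}\right)\right)\right)}{7} = \frac{2 \left(-32 + \left(1 - \frac{4}{3}\right)\right)}{7} = \frac{2 \left(-32 - \frac{1}{3}\right)}{7} = \frac{2}{7} \left(- \frac{97}{3}\right) = - \frac{194}{21}$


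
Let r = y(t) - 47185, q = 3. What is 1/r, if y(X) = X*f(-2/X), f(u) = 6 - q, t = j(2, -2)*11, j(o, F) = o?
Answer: -1/47119 ≈ -2.1223e-5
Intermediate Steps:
t = 22 (t = 2*11 = 22)
f(u) = 3 (f(u) = 6 - 1*3 = 6 - 3 = 3)
y(X) = 3*X (y(X) = X*3 = 3*X)
r = -47119 (r = 3*22 - 47185 = 66 - 47185 = -47119)
1/r = 1/(-47119) = -1/47119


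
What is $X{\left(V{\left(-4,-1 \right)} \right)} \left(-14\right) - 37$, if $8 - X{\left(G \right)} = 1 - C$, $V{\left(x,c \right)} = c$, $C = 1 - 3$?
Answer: $-107$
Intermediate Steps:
$C = -2$ ($C = 1 - 3 = -2$)
$X{\left(G \right)} = 5$ ($X{\left(G \right)} = 8 - \left(1 - -2\right) = 8 - \left(1 + 2\right) = 8 - 3 = 5$)
$X{\left(V{\left(-4,-1 \right)} \right)} \left(-14\right) - 37 = 5 \left(-14\right) - 37 = -70 - 37 = -107$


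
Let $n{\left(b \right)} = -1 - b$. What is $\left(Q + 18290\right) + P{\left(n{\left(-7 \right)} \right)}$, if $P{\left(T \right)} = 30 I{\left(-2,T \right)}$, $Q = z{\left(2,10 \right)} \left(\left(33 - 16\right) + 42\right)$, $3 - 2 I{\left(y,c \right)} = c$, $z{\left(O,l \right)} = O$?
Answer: $18363$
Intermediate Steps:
$I{\left(y,c \right)} = \frac{3}{2} - \frac{c}{2}$
$Q = 118$ ($Q = 2 \left(\left(33 - 16\right) + 42\right) = 2 \left(17 + 42\right) = 2 \cdot 59 = 118$)
$P{\left(T \right)} = 45 - 15 T$ ($P{\left(T \right)} = 30 \left(\frac{3}{2} - \frac{T}{2}\right) = 45 - 15 T$)
$\left(Q + 18290\right) + P{\left(n{\left(-7 \right)} \right)} = \left(118 + 18290\right) + \left(45 - 15 \left(-1 - -7\right)\right) = 18408 + \left(45 - 15 \left(-1 + 7\right)\right) = 18408 + \left(45 - 90\right) = 18408 - 45 = 18363$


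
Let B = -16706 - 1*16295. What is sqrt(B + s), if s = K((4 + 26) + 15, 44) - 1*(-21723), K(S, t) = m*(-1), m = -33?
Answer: I*sqrt(11245) ≈ 106.04*I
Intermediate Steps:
K(S, t) = 33 (K(S, t) = -33*(-1) = 33)
B = -33001 (B = -16706 - 16295 = -33001)
s = 21756 (s = 33 - 1*(-21723) = 33 + 21723 = 21756)
sqrt(B + s) = sqrt(-33001 + 21756) = sqrt(-11245) = I*sqrt(11245)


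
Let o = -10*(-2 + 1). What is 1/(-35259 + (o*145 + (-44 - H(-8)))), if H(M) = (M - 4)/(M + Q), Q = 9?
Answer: -1/33841 ≈ -2.9550e-5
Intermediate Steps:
o = 10 (o = -10*(-1) = 10)
H(M) = (-4 + M)/(9 + M) (H(M) = (M - 4)/(M + 9) = (-4 + M)/(9 + M))
1/(-35259 + (o*145 + (-44 - H(-8)))) = 1/(-35259 + (10*145 + (-44 - (-4 - 8)/(9 - 8)))) = 1/(-35259 + (1450 + (-44 - (-12)/1))) = 1/(-35259 + (1450 + (-44 - (-12)))) = 1/(-35259 + (1450 + (-44 - 1*(-12)))) = 1/(-35259 + (1450 + (-44 + 12))) = 1/(-35259 + (1450 - 32)) = 1/(-35259 + 1418) = 1/(-33841) = -1/33841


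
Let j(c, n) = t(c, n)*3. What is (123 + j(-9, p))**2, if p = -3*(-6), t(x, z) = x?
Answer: 9216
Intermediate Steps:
p = 18
j(c, n) = 3*c (j(c, n) = c*3 = 3*c)
(123 + j(-9, p))**2 = (123 + 3*(-9))**2 = (123 - 27)**2 = 96**2 = 9216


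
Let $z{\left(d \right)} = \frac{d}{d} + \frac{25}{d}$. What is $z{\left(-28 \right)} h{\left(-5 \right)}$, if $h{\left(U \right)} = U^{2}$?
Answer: $\frac{75}{28} \approx 2.6786$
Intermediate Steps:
$z{\left(d \right)} = 1 + \frac{25}{d}$
$z{\left(-28 \right)} h{\left(-5 \right)} = \frac{25 - 28}{-28} \left(-5\right)^{2} = \left(- \frac{1}{28}\right) \left(-3\right) 25 = \frac{3}{28} \cdot 25 = \frac{75}{28}$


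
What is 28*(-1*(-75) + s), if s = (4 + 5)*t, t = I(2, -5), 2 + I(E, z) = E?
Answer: 2100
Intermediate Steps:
I(E, z) = -2 + E
t = 0 (t = -2 + 2 = 0)
s = 0 (s = (4 + 5)*0 = 9*0 = 0)
28*(-1*(-75) + s) = 28*(-1*(-75) + 0) = 28*(75 + 0) = 28*75 = 2100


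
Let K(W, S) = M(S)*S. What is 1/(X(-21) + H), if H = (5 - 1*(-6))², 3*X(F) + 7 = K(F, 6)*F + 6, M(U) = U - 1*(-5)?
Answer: -3/1024 ≈ -0.0029297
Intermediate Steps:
M(U) = 5 + U (M(U) = U + 5 = 5 + U)
K(W, S) = S*(5 + S) (K(W, S) = (5 + S)*S = S*(5 + S))
X(F) = -⅓ + 22*F (X(F) = -7/3 + ((6*(5 + 6))*F + 6)/3 = -7/3 + ((6*11)*F + 6)/3 = -7/3 + (66*F + 6)/3 = -7/3 + (6 + 66*F)/3 = -7/3 + (2 + 22*F) = -⅓ + 22*F)
H = 121 (H = (5 + 6)² = 11² = 121)
1/(X(-21) + H) = 1/((-⅓ + 22*(-21)) + 121) = 1/((-⅓ - 462) + 121) = 1/(-1387/3 + 121) = 1/(-1024/3) = -3/1024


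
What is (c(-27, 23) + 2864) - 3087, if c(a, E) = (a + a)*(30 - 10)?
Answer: -1303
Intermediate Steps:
c(a, E) = 40*a (c(a, E) = (2*a)*20 = 40*a)
(c(-27, 23) + 2864) - 3087 = (40*(-27) + 2864) - 3087 = (-1080 + 2864) - 3087 = 1784 - 3087 = -1303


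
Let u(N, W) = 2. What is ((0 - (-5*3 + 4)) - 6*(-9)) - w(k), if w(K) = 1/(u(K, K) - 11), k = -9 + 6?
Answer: 586/9 ≈ 65.111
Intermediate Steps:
k = -3
w(K) = -⅑ (w(K) = 1/(2 - 11) = 1/(-9) = -⅑)
((0 - (-5*3 + 4)) - 6*(-9)) - w(k) = ((0 - (-5*3 + 4)) - 6*(-9)) - 1*(-⅑) = ((0 - (-15 + 4)) + 54) + ⅑ = ((0 - 1*(-11)) + 54) + ⅑ = ((0 + 11) + 54) + ⅑ = (11 + 54) + ⅑ = 65 + ⅑ = 586/9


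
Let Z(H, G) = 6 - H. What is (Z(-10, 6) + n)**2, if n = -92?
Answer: 5776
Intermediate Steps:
(Z(-10, 6) + n)**2 = ((6 - 1*(-10)) - 92)**2 = ((6 + 10) - 92)**2 = (16 - 92)**2 = (-76)**2 = 5776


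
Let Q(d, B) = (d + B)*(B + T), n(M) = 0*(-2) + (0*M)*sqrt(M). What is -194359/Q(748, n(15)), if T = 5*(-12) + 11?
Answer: 17669/3332 ≈ 5.3028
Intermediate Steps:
T = -49 (T = -60 + 11 = -49)
n(M) = 0 (n(M) = 0 + 0*sqrt(M) = 0 + 0 = 0)
Q(d, B) = (-49 + B)*(B + d) (Q(d, B) = (d + B)*(B - 49) = (B + d)*(-49 + B) = (-49 + B)*(B + d))
-194359/Q(748, n(15)) = -194359/(0**2 - 49*0 - 49*748 + 0*748) = -194359/(0 + 0 - 36652 + 0) = -194359/(-36652) = -194359*(-1/36652) = 17669/3332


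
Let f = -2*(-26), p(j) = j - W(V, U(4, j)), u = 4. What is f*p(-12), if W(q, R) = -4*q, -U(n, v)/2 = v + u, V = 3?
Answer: 0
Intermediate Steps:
U(n, v) = -8 - 2*v (U(n, v) = -2*(v + 4) = -2*(4 + v) = -8 - 2*v)
p(j) = 12 + j (p(j) = j - (-4)*3 = j - 1*(-12) = j + 12 = 12 + j)
f = 52
f*p(-12) = 52*(12 - 12) = 52*0 = 0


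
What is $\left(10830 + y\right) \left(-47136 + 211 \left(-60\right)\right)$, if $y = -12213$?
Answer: $82697868$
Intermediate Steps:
$\left(10830 + y\right) \left(-47136 + 211 \left(-60\right)\right) = \left(10830 - 12213\right) \left(-47136 + 211 \left(-60\right)\right) = - 1383 \left(-47136 - 12660\right) = \left(-1383\right) \left(-59796\right) = 82697868$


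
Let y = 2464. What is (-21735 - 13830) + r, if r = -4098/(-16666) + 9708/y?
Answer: -182538210945/5133128 ≈ -35561.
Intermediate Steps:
r = 21486375/5133128 (r = -4098/(-16666) + 9708/2464 = -4098*(-1/16666) + 9708*(1/2464) = 2049/8333 + 2427/616 = 21486375/5133128 ≈ 4.1858)
(-21735 - 13830) + r = (-21735 - 13830) + 21486375/5133128 = -35565 + 21486375/5133128 = -182538210945/5133128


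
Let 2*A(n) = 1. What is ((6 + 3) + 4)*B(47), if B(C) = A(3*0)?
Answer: 13/2 ≈ 6.5000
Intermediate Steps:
A(n) = ½ (A(n) = (½)*1 = ½)
B(C) = ½
((6 + 3) + 4)*B(47) = ((6 + 3) + 4)*(½) = (9 + 4)*(½) = 13*(½) = 13/2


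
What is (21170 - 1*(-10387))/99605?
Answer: 31557/99605 ≈ 0.31682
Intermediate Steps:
(21170 - 1*(-10387))/99605 = (21170 + 10387)*(1/99605) = 31557*(1/99605) = 31557/99605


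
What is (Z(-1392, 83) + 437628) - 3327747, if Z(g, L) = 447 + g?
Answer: -2891064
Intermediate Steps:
(Z(-1392, 83) + 437628) - 3327747 = ((447 - 1392) + 437628) - 3327747 = (-945 + 437628) - 3327747 = 436683 - 3327747 = -2891064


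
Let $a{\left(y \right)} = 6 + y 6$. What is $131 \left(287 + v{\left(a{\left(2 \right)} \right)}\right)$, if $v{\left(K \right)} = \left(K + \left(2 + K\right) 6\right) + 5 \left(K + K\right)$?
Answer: $79255$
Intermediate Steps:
$a{\left(y \right)} = 6 + 6 y$
$v{\left(K \right)} = 12 + 17 K$ ($v{\left(K \right)} = \left(K + \left(12 + 6 K\right)\right) + 5 \cdot 2 K = \left(12 + 7 K\right) + 10 K = 12 + 17 K$)
$131 \left(287 + v{\left(a{\left(2 \right)} \right)}\right) = 131 \left(287 + \left(12 + 17 \left(6 + 6 \cdot 2\right)\right)\right) = 131 \left(287 + \left(12 + 17 \left(6 + 12\right)\right)\right) = 131 \left(287 + \left(12 + 17 \cdot 18\right)\right) = 131 \left(287 + \left(12 + 306\right)\right) = 131 \left(287 + 318\right) = 131 \cdot 605 = 79255$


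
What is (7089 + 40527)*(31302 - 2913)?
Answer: 1351770624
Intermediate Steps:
(7089 + 40527)*(31302 - 2913) = 47616*28389 = 1351770624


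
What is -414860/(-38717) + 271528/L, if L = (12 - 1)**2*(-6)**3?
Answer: 41253923/126488439 ≈ 0.32615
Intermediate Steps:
L = -26136 (L = 11**2*(-216) = 121*(-216) = -26136)
-414860/(-38717) + 271528/L = -414860/(-38717) + 271528/(-26136) = -414860*(-1/38717) + 271528*(-1/26136) = 414860/38717 - 33941/3267 = 41253923/126488439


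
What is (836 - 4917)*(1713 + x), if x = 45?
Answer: -7174398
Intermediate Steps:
(836 - 4917)*(1713 + x) = (836 - 4917)*(1713 + 45) = -4081*1758 = -7174398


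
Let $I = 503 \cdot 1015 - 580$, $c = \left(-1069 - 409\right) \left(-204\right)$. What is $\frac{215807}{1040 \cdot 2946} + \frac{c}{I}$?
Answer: $\frac{206767708567}{312490233120} \approx 0.66168$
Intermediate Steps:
$c = 301512$ ($c = \left(-1478\right) \left(-204\right) = 301512$)
$I = 509965$ ($I = 510545 - 580 = 509965$)
$\frac{215807}{1040 \cdot 2946} + \frac{c}{I} = \frac{215807}{1040 \cdot 2946} + \frac{301512}{509965} = \frac{215807}{3063840} + 301512 \cdot \frac{1}{509965} = 215807 \cdot \frac{1}{3063840} + \frac{301512}{509965} = \frac{215807}{3063840} + \frac{301512}{509965} = \frac{206767708567}{312490233120}$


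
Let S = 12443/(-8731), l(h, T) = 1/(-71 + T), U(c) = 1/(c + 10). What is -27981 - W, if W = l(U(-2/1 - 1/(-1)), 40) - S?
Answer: -7573742443/270661 ≈ -27982.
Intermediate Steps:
U(c) = 1/(10 + c)
S = -12443/8731 (S = 12443*(-1/8731) = -12443/8731 ≈ -1.4252)
W = 377002/270661 (W = 1/(-71 + 40) - 1*(-12443/8731) = 1/(-31) + 12443/8731 = -1/31 + 12443/8731 = 377002/270661 ≈ 1.3929)
-27981 - W = -27981 - 1*377002/270661 = -27981 - 377002/270661 = -7573742443/270661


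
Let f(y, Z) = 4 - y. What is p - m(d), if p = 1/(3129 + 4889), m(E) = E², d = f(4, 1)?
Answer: 1/8018 ≈ 0.00012472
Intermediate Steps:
d = 0 (d = 4 - 1*4 = 4 - 4 = 0)
p = 1/8018 ≈ 0.00012472
p - m(d) = 1/8018 - 1*0² = 1/8018 - 1*0 = 1/8018 + 0 = 1/8018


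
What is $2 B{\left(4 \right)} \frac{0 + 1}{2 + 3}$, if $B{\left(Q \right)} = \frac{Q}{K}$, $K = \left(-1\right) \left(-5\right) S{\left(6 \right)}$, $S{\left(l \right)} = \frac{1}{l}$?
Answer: $\frac{48}{25} \approx 1.92$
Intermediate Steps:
$K = \frac{5}{6}$ ($K = \frac{\left(-1\right) \left(-5\right)}{6} = 5 \cdot \frac{1}{6} = \frac{5}{6} \approx 0.83333$)
$B{\left(Q \right)} = \frac{6 Q}{5}$ ($B{\left(Q \right)} = \frac{Q}{\frac{5}{6}} = Q \frac{6}{5} = \frac{6 Q}{5}$)
$2 B{\left(4 \right)} \frac{0 + 1}{2 + 3} = 2 \cdot \frac{6}{5} \cdot 4 \frac{0 + 1}{2 + 3} = 2 \cdot \frac{24}{5} \cdot 1 \cdot \frac{1}{5} = \frac{48 \cdot 1 \cdot \frac{1}{5}}{5} = \frac{48}{5} \cdot \frac{1}{5} = \frac{48}{25}$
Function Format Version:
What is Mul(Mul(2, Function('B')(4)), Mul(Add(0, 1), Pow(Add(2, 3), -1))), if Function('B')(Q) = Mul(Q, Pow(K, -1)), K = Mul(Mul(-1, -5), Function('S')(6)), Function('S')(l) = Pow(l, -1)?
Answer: Rational(48, 25) ≈ 1.9200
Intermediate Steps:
K = Rational(5, 6) (K = Mul(Mul(-1, -5), Pow(6, -1)) = Mul(5, Rational(1, 6)) = Rational(5, 6) ≈ 0.83333)
Function('B')(Q) = Mul(Rational(6, 5), Q) (Function('B')(Q) = Mul(Q, Pow(Rational(5, 6), -1)) = Mul(Q, Rational(6, 5)) = Mul(Rational(6, 5), Q))
Mul(Mul(2, Function('B')(4)), Mul(Add(0, 1), Pow(Add(2, 3), -1))) = Mul(Mul(2, Mul(Rational(6, 5), 4)), Mul(Add(0, 1), Pow(Add(2, 3), -1))) = Mul(Mul(2, Rational(24, 5)), Mul(1, Pow(5, -1))) = Mul(Rational(48, 5), Mul(1, Rational(1, 5))) = Mul(Rational(48, 5), Rational(1, 5)) = Rational(48, 25)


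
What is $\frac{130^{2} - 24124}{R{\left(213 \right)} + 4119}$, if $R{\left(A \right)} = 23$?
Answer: $- \frac{3612}{2071} \approx -1.7441$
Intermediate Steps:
$\frac{130^{2} - 24124}{R{\left(213 \right)} + 4119} = \frac{130^{2} - 24124}{23 + 4119} = \frac{16900 - 24124}{4142} = \left(-7224\right) \frac{1}{4142} = - \frac{3612}{2071}$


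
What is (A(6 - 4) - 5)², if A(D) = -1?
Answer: 36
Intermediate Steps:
(A(6 - 4) - 5)² = (-1 - 5)² = (-6)² = 36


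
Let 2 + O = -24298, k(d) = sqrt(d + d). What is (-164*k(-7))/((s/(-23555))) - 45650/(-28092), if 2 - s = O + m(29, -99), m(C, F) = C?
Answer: 22825/14046 + 3863020*I*sqrt(14)/24273 ≈ 1.625 + 595.48*I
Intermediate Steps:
k(d) = sqrt(2)*sqrt(d) (k(d) = sqrt(2*d) = sqrt(2)*sqrt(d))
O = -24300 (O = -2 - 24298 = -24300)
s = 24273 (s = 2 - (-24300 + 29) = 2 - 1*(-24271) = 2 + 24271 = 24273)
(-164*k(-7))/((s/(-23555))) - 45650/(-28092) = (-164*sqrt(2)*sqrt(-7))/((24273/(-23555))) - 45650/(-28092) = (-164*sqrt(2)*I*sqrt(7))/((24273*(-1/23555))) - 45650*(-1/28092) = (-164*I*sqrt(14))/(-24273/23555) + 22825/14046 = -164*I*sqrt(14)*(-23555/24273) + 22825/14046 = 3863020*I*sqrt(14)/24273 + 22825/14046 = 22825/14046 + 3863020*I*sqrt(14)/24273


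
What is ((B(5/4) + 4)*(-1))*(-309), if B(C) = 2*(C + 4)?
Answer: 8961/2 ≈ 4480.5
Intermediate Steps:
B(C) = 8 + 2*C (B(C) = 2*(4 + C) = 8 + 2*C)
((B(5/4) + 4)*(-1))*(-309) = (((8 + 2*(5/4)) + 4)*(-1))*(-309) = (((8 + 5/2) + 4)*(-1))*(-309) = ((21/2 + 4)*(-1))*(-309) = ((29/2)*(-1))*(-309) = -29/2*(-309) = 8961/2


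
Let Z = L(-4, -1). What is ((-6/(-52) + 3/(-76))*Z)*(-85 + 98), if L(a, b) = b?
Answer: -75/76 ≈ -0.98684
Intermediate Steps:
Z = -1
((-6/(-52) + 3/(-76))*Z)*(-85 + 98) = ((-6/(-52) + 3/(-76))*(-1))*(-85 + 98) = ((-6*(-1/52) + 3*(-1/76))*(-1))*13 = ((3/26 - 3/76)*(-1))*13 = ((75/988)*(-1))*13 = -75/988*13 = -75/76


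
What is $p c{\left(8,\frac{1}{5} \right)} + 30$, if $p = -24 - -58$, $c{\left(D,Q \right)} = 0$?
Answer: $30$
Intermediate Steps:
$p = 34$ ($p = -24 + 58 = 34$)
$p c{\left(8,\frac{1}{5} \right)} + 30 = 34 \cdot 0 + 30 = 0 + 30 = 30$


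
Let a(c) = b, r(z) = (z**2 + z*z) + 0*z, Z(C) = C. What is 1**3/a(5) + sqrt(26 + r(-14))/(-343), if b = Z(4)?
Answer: 1/4 - sqrt(418)/343 ≈ 0.19039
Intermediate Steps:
r(z) = 2*z**2 (r(z) = (z**2 + z**2) + 0 = 2*z**2 + 0 = 2*z**2)
b = 4
a(c) = 4
1**3/a(5) + sqrt(26 + r(-14))/(-343) = 1**3/4 + sqrt(26 + 2*(-14)**2)/(-343) = 1*(1/4) + sqrt(26 + 2*196)*(-1/343) = 1/4 + sqrt(26 + 392)*(-1/343) = 1/4 + sqrt(418)*(-1/343) = 1/4 - sqrt(418)/343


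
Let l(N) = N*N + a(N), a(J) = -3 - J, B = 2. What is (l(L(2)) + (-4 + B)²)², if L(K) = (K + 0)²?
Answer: 169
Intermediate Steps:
L(K) = K²
l(N) = -3 + N² - N (l(N) = N*N + (-3 - N) = N² + (-3 - N) = -3 + N² - N)
(l(L(2)) + (-4 + B)²)² = ((-3 + (2²)² - 1*2²) + (-4 + 2)²)² = ((-3 + 4² - 1*4) + (-2)²)² = ((-3 + 16 - 4) + 4)² = (9 + 4)² = 13² = 169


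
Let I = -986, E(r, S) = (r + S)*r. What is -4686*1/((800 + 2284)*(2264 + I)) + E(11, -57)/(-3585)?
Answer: 1547359/11056140 ≈ 0.13995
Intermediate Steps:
E(r, S) = r*(S + r) (E(r, S) = (S + r)*r = r*(S + r))
-4686*1/((800 + 2284)*(2264 + I)) + E(11, -57)/(-3585) = -4686*1/((800 + 2284)*(2264 - 986)) + (11*(-57 + 11))/(-3585) = -4686/(1278*3084) + (11*(-46))*(-1/3585) = -4686/3941352 - 506*(-1/3585) = -4686*1/3941352 + 506/3585 = -11/9252 + 506/3585 = 1547359/11056140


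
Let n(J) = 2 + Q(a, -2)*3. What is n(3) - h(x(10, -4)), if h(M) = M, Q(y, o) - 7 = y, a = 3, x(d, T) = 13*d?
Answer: -98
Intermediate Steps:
Q(y, o) = 7 + y
n(J) = 32 (n(J) = 2 + (7 + 3)*3 = 2 + 10*3 = 2 + 30 = 32)
n(3) - h(x(10, -4)) = 32 - 13*10 = 32 - 1*130 = 32 - 130 = -98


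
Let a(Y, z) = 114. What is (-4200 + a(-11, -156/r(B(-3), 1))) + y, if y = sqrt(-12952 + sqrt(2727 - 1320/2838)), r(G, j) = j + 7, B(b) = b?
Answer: -4086 + I*2838**(3/4)*sqrt(-sqrt(7737906) + 12952*sqrt(2838))/2838 ≈ -4086.0 + 113.58*I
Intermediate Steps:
r(G, j) = 7 + j
y = sqrt(-12952 + sqrt(5041363)/43) (y = sqrt(-12952 + sqrt(2727 - 1320*1/2838)) = sqrt(-12952 + sqrt(2727 - 20/43)) = sqrt(-12952 + sqrt(117241/43)) = sqrt(-12952 + sqrt(5041363)/43) ≈ 113.58*I)
(-4200 + a(-11, -156/r(B(-3), 1))) + y = (-4200 + 114) + 2838**(3/4)*sqrt(sqrt(7737906) - 12952*sqrt(2838))/2838 = -4086 + 2838**(3/4)*sqrt(sqrt(7737906) - 12952*sqrt(2838))/2838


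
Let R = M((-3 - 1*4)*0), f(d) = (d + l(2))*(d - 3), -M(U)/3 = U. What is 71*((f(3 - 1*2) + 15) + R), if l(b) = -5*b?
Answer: 2343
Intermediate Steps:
M(U) = -3*U
f(d) = (-10 + d)*(-3 + d) (f(d) = (d - 5*2)*(d - 3) = (d - 10)*(-3 + d) = (-10 + d)*(-3 + d))
R = 0 (R = -3*(-3 - 1*4)*0 = -3*(-3 - 4)*0 = -(-21)*0 = -3*0 = 0)
71*((f(3 - 1*2) + 15) + R) = 71*(((30 + (3 - 1*2)² - 13*(3 - 1*2)) + 15) + 0) = 71*(((30 + (3 - 2)² - 13*(3 - 2)) + 15) + 0) = 71*(((30 + 1² - 13*1) + 15) + 0) = 71*(((30 + 1 - 13) + 15) + 0) = 71*((18 + 15) + 0) = 71*(33 + 0) = 71*33 = 2343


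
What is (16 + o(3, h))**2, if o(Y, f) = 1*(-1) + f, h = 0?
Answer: 225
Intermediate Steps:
o(Y, f) = -1 + f
(16 + o(3, h))**2 = (16 + (-1 + 0))**2 = (16 - 1)**2 = 15**2 = 225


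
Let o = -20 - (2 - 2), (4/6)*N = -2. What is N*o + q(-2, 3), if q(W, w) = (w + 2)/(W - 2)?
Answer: 235/4 ≈ 58.750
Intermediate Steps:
q(W, w) = (2 + w)/(-2 + W)
N = -3 (N = (3/2)*(-2) = -3)
o = -20 (o = -20 - 1*0 = -20 + 0 = -20)
N*o + q(-2, 3) = -3*(-20) + (2 + 3)/(-2 - 2) = 60 + 5/(-4) = 60 - 1/4*5 = 60 - 5/4 = 235/4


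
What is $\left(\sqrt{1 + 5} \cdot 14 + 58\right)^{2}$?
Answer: $4540 + 1624 \sqrt{6} \approx 8518.0$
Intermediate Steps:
$\left(\sqrt{1 + 5} \cdot 14 + 58\right)^{2} = \left(\sqrt{6} \cdot 14 + 58\right)^{2} = \left(14 \sqrt{6} + 58\right)^{2} = \left(58 + 14 \sqrt{6}\right)^{2}$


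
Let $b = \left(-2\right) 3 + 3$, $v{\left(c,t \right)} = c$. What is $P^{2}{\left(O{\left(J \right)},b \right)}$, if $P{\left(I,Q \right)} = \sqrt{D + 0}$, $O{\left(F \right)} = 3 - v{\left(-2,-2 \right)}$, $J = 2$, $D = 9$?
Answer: $9$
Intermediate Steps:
$b = -3$ ($b = -6 + 3 = -3$)
$O{\left(F \right)} = 5$ ($O{\left(F \right)} = 3 - -2 = 3 + 2 = 5$)
$P{\left(I,Q \right)} = 3$ ($P{\left(I,Q \right)} = \sqrt{9 + 0} = \sqrt{9} = 3$)
$P^{2}{\left(O{\left(J \right)},b \right)} = 3^{2} = 9$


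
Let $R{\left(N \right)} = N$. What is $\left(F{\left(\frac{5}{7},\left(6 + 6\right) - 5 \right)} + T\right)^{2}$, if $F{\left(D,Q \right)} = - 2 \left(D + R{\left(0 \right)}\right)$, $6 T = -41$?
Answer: $\frac{120409}{1764} \approx 68.259$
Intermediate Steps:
$T = - \frac{41}{6}$ ($T = \frac{1}{6} \left(-41\right) = - \frac{41}{6} \approx -6.8333$)
$F{\left(D,Q \right)} = - 2 D$ ($F{\left(D,Q \right)} = - 2 \left(D + 0\right) = - 2 D$)
$\left(F{\left(\frac{5}{7},\left(6 + 6\right) - 5 \right)} + T\right)^{2} = \left(- 2 \cdot \frac{5}{7} - \frac{41}{6}\right)^{2} = \left(- 2 \cdot 5 \cdot \frac{1}{7} - \frac{41}{6}\right)^{2} = \left(\left(-2\right) \frac{5}{7} - \frac{41}{6}\right)^{2} = \left(- \frac{10}{7} - \frac{41}{6}\right)^{2} = \left(- \frac{347}{42}\right)^{2} = \frac{120409}{1764}$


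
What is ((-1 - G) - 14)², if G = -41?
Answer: 676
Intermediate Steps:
((-1 - G) - 14)² = ((-1 - 1*(-41)) - 14)² = ((-1 + 41) - 14)² = (40 - 14)² = 26² = 676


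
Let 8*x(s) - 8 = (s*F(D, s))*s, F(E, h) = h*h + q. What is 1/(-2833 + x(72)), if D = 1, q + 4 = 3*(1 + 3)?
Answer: 1/3361584 ≈ 2.9748e-7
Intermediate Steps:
q = 8 (q = -4 + 3*(1 + 3) = -4 + 3*4 = -4 + 12 = 8)
F(E, h) = 8 + h² (F(E, h) = h*h + 8 = h² + 8 = 8 + h²)
x(s) = 1 + s²*(8 + s²)/8 (x(s) = 1 + ((s*(8 + s²))*s)/8 = 1 + (s²*(8 + s²))/8 = 1 + s²*(8 + s²)/8)
1/(-2833 + x(72)) = 1/(-2833 + (1 + 72² + (⅛)*72⁴)) = 1/(-2833 + (1 + 5184 + (⅛)*26873856)) = 1/(-2833 + (1 + 5184 + 3359232)) = 1/(-2833 + 3364417) = 1/3361584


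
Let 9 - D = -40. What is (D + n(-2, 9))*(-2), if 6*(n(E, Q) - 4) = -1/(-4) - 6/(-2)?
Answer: -1285/12 ≈ -107.08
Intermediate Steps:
D = 49 (D = 9 - 1*(-40) = 9 + 40 = 49)
n(E, Q) = 109/24 (n(E, Q) = 4 + (-1/(-4) - 6/(-2))/6 = 4 + (-1*(-¼) - 6*(-½))/6 = 4 + (¼ + 3)/6 = 4 + (⅙)*(13/4) = 4 + 13/24 = 109/24)
(D + n(-2, 9))*(-2) = (49 + 109/24)*(-2) = (1285/24)*(-2) = -1285/12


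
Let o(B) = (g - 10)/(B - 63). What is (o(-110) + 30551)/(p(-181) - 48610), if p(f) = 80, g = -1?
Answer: -2642667/4197845 ≈ -0.62953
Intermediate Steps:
o(B) = -11/(-63 + B) (o(B) = (-1 - 10)/(B - 63) = -11/(-63 + B))
(o(-110) + 30551)/(p(-181) - 48610) = (-11/(-63 - 110) + 30551)/(80 - 48610) = (-11/(-173) + 30551)/(-48530) = (-11*(-1/173) + 30551)*(-1/48530) = (11/173 + 30551)*(-1/48530) = (5285334/173)*(-1/48530) = -2642667/4197845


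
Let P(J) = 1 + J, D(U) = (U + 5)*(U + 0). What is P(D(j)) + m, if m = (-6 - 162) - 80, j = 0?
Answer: -247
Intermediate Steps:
D(U) = U*(5 + U) (D(U) = (5 + U)*U = U*(5 + U))
m = -248 (m = -168 - 80 = -248)
P(D(j)) + m = (1 + 0*(5 + 0)) - 248 = (1 + 0*5) - 248 = (1 + 0) - 248 = 1 - 248 = -247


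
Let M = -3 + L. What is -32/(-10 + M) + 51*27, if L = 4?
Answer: 12425/9 ≈ 1380.6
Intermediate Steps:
M = 1 (M = -3 + 4 = 1)
-32/(-10 + M) + 51*27 = -32/(-10 + 1) + 51*27 = -32/(-9) + 1377 = -32*(-⅑) + 1377 = 32/9 + 1377 = 12425/9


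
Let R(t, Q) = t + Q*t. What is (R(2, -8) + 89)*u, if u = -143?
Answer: -10725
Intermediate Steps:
(R(2, -8) + 89)*u = (2*(1 - 8) + 89)*(-143) = (2*(-7) + 89)*(-143) = (-14 + 89)*(-143) = 75*(-143) = -10725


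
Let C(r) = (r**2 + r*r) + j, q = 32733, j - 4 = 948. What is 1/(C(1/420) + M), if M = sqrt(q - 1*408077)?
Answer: 7405836568200/9970247555452801 - 31116960000*I*sqrt(23459)/9970247555452801 ≈ 0.00074279 - 0.00047802*I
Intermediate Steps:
j = 952 (j = 4 + 948 = 952)
C(r) = 952 + 2*r**2 (C(r) = (r**2 + r*r) + 952 = (r**2 + r**2) + 952 = 2*r**2 + 952 = 952 + 2*r**2)
M = 4*I*sqrt(23459) (M = sqrt(32733 - 1*408077) = sqrt(32733 - 408077) = sqrt(-375344) = 4*I*sqrt(23459) ≈ 612.65*I)
1/(C(1/420) + M) = 1/((952 + 2*(1/420)**2) + 4*I*sqrt(23459)) = 1/((952 + 2*(1/176400)) + 4*I*sqrt(23459)) = 1/((952 + 1/88200) + 4*I*sqrt(23459)) = 1/(83966401/88200 + 4*I*sqrt(23459))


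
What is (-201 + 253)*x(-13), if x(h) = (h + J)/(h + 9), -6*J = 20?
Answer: 637/3 ≈ 212.33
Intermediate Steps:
J = -10/3 (J = -⅙*20 = -10/3 ≈ -3.3333)
x(h) = (-10/3 + h)/(9 + h) (x(h) = (h - 10/3)/(h + 9) = (-10/3 + h)/(9 + h))
(-201 + 253)*x(-13) = (-201 + 253)*((-10/3 - 13)/(9 - 13)) = 52*(-49/3/(-4)) = 52*(-¼*(-49/3)) = 52*(49/12) = 637/3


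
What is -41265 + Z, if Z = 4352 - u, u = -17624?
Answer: -19289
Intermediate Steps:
Z = 21976 (Z = 4352 - 1*(-17624) = 4352 + 17624 = 21976)
-41265 + Z = -41265 + 21976 = -19289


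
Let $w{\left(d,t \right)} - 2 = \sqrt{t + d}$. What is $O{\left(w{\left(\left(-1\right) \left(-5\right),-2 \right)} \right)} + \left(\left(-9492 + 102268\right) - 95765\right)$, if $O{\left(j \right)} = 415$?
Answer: $-2574$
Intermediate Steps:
$w{\left(d,t \right)} = 2 + \sqrt{d + t}$ ($w{\left(d,t \right)} = 2 + \sqrt{t + d} = 2 + \sqrt{d + t}$)
$O{\left(w{\left(\left(-1\right) \left(-5\right),-2 \right)} \right)} + \left(\left(-9492 + 102268\right) - 95765\right) = 415 + \left(\left(-9492 + 102268\right) - 95765\right) = 415 + \left(92776 - 95765\right) = 415 - 2989 = -2574$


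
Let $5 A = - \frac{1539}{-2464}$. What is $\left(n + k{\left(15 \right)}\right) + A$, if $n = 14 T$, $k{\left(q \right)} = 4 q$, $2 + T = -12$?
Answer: $- \frac{1673981}{12320} \approx -135.88$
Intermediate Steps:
$T = -14$ ($T = -2 - 12 = -14$)
$A = \frac{1539}{12320}$ ($A = \frac{\left(-1539\right) \frac{1}{-2464}}{5} = \frac{\left(-1539\right) \left(- \frac{1}{2464}\right)}{5} = \frac{1}{5} \cdot \frac{1539}{2464} = \frac{1539}{12320} \approx 0.12492$)
$n = -196$ ($n = 14 \left(-14\right) = -196$)
$\left(n + k{\left(15 \right)}\right) + A = \left(-196 + 4 \cdot 15\right) + \frac{1539}{12320} = \left(-196 + 60\right) + \frac{1539}{12320} = -136 + \frac{1539}{12320} = - \frac{1673981}{12320}$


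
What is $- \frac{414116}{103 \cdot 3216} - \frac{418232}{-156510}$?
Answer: $\frac{3071884099}{2160151020} \approx 1.4221$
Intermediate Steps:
$- \frac{414116}{103 \cdot 3216} - \frac{418232}{-156510} = - \frac{414116}{331248} - - \frac{209116}{78255} = \left(-414116\right) \frac{1}{331248} + \frac{209116}{78255} = - \frac{103529}{82812} + \frac{209116}{78255} = \frac{3071884099}{2160151020}$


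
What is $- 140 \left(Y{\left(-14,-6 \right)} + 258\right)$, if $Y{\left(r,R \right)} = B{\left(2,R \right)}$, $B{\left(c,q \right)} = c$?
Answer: $-36400$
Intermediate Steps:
$Y{\left(r,R \right)} = 2$
$- 140 \left(Y{\left(-14,-6 \right)} + 258\right) = - 140 \left(2 + 258\right) = \left(-140\right) 260 = -36400$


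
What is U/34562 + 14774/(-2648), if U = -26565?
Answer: -13203707/2080004 ≈ -6.3479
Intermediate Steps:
U/34562 + 14774/(-2648) = -26565/34562 + 14774/(-2648) = -26565*1/34562 + 14774*(-1/2648) = -2415/3142 - 7387/1324 = -13203707/2080004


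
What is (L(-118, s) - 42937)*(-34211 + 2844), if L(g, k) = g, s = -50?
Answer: 1350506185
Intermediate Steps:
(L(-118, s) - 42937)*(-34211 + 2844) = (-118 - 42937)*(-34211 + 2844) = -43055*(-31367) = 1350506185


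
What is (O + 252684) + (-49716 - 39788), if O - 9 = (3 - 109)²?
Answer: 174425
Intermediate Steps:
O = 11245 (O = 9 + (3 - 109)² = 9 + (-106)² = 9 + 11236 = 11245)
(O + 252684) + (-49716 - 39788) = (11245 + 252684) + (-49716 - 39788) = 263929 - 89504 = 174425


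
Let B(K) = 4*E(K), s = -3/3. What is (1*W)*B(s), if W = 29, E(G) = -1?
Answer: -116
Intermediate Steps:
s = -1 (s = -3*⅓ = -1)
B(K) = -4 (B(K) = 4*(-1) = -4)
(1*W)*B(s) = (1*29)*(-4) = 29*(-4) = -116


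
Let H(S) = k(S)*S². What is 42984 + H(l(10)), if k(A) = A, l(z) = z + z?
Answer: 50984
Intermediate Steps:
l(z) = 2*z
H(S) = S³ (H(S) = S*S² = S³)
42984 + H(l(10)) = 42984 + (2*10)³ = 42984 + 20³ = 42984 + 8000 = 50984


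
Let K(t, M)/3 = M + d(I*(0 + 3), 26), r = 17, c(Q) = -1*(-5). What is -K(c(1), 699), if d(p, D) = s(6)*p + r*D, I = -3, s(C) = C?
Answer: -3261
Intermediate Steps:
c(Q) = 5
d(p, D) = 6*p + 17*D
K(t, M) = 1164 + 3*M (K(t, M) = 3*(M + (6*(-3*(0 + 3)) + 17*26)) = 3*(M + (6*(-3*3) + 442)) = 3*(M + (6*(-9) + 442)) = 3*(M + (-54 + 442)) = 3*(M + 388) = 3*(388 + M) = 1164 + 3*M)
-K(c(1), 699) = -(1164 + 3*699) = -(1164 + 2097) = -1*3261 = -3261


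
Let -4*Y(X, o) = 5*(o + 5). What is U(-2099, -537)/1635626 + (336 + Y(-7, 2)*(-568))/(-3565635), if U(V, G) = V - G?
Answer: -7124076713/2916022656255 ≈ -0.0024431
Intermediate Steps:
Y(X, o) = -25/4 - 5*o/4 (Y(X, o) = -5*(o + 5)/4 = -5*(5 + o)/4 = -(25 + 5*o)/4 = -25/4 - 5*o/4)
U(-2099, -537)/1635626 + (336 + Y(-7, 2)*(-568))/(-3565635) = (-2099 - 1*(-537))/1635626 + (336 + (-25/4 - 5/4*2)*(-568))/(-3565635) = (-2099 + 537)*(1/1635626) + (336 + (-25/4 - 5/2)*(-568))*(-1/3565635) = -1562*1/1635626 + (336 - 35/4*(-568))*(-1/3565635) = -781/817813 + (336 + 4970)*(-1/3565635) = -781/817813 + 5306*(-1/3565635) = -781/817813 - 5306/3565635 = -7124076713/2916022656255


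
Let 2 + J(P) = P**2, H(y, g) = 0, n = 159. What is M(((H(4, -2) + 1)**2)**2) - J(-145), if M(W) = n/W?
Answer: -20864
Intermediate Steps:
J(P) = -2 + P**2
M(W) = 159/W
M(((H(4, -2) + 1)**2)**2) - J(-145) = 159/(((0 + 1)**2)**2) - (-2 + (-145)**2) = 159/((1**2)**2) - (-2 + 21025) = 159/(1**2) - 1*21023 = 159/1 - 21023 = 159*1 - 21023 = 159 - 21023 = -20864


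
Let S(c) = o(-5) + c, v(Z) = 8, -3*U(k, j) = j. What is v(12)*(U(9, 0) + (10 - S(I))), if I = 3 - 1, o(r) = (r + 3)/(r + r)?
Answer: 312/5 ≈ 62.400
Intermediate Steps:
U(k, j) = -j/3
o(r) = (3 + r)/(2*r) (o(r) = (3 + r)/((2*r)) = (3 + r)*(1/(2*r)) = (3 + r)/(2*r))
I = 2
S(c) = ⅕ + c (S(c) = (½)*(3 - 5)/(-5) + c = (½)*(-⅕)*(-2) + c = ⅕ + c)
v(12)*(U(9, 0) + (10 - S(I))) = 8*(-⅓*0 + (10 - (⅕ + 2))) = 8*(0 + (10 - 1*11/5)) = 8*(0 + (10 - 11/5)) = 8*(0 + 39/5) = 8*(39/5) = 312/5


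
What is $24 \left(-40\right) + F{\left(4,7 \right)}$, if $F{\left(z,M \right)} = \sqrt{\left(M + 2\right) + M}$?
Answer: $-956$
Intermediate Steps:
$F{\left(z,M \right)} = \sqrt{2 + 2 M}$ ($F{\left(z,M \right)} = \sqrt{\left(2 + M\right) + M} = \sqrt{2 + 2 M}$)
$24 \left(-40\right) + F{\left(4,7 \right)} = 24 \left(-40\right) + \sqrt{2 + 2 \cdot 7} = -960 + \sqrt{2 + 14} = -960 + \sqrt{16} = -960 + 4 = -956$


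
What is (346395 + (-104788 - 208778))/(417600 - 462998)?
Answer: -32829/45398 ≈ -0.72314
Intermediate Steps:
(346395 + (-104788 - 208778))/(417600 - 462998) = (346395 - 313566)/(-45398) = 32829*(-1/45398) = -32829/45398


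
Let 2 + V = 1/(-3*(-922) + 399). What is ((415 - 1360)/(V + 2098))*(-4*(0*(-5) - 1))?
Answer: -11963700/6633841 ≈ -1.8034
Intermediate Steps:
V = -6329/3165 (V = -2 + 1/(-3*(-922) + 399) = -2 + 1/(2766 + 399) = -2 + 1/3165 = -6329/3165 ≈ -1.9997)
((415 - 1360)/(V + 2098))*(-4*(0*(-5) - 1)) = ((415 - 1360)/(-6329/3165 + 2098))*(-4*(0*(-5) - 1)) = (-945/6633841/3165)*(-4*(0 - 1)) = (-945*3165/6633841)*(-4*(-1)) = -2990925/6633841*4 = -11963700/6633841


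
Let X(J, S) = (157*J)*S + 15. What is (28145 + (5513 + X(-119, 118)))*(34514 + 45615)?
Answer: -173953728809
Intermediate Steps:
X(J, S) = 15 + 157*J*S (X(J, S) = 157*J*S + 15 = 15 + 157*J*S)
(28145 + (5513 + X(-119, 118)))*(34514 + 45615) = (28145 + (5513 + (15 + 157*(-119)*118)))*(34514 + 45615) = (28145 + (5513 + (15 - 2204594)))*80129 = (28145 + (5513 - 2204579))*80129 = (28145 - 2199066)*80129 = -2170921*80129 = -173953728809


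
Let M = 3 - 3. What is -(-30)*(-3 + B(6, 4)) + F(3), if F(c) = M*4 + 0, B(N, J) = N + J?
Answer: 210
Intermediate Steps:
B(N, J) = J + N
M = 0
F(c) = 0 (F(c) = 0*4 + 0 = 0 + 0 = 0)
-(-30)*(-3 + B(6, 4)) + F(3) = -(-30)*(-3 + (4 + 6)) + 0 = -(-30)*(-3 + 10) + 0 = -(-30)*7 + 0 = -6*(-35) + 0 = 210 + 0 = 210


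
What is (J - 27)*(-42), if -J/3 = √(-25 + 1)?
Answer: 1134 + 252*I*√6 ≈ 1134.0 + 617.27*I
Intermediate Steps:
J = -6*I*√6 (J = -3*√(-25 + 1) = -6*I*√6 ≈ -14.697*I)
(J - 27)*(-42) = (-6*I*√6 - 27)*(-42) = (-27 - 6*I*√6)*(-42) = 1134 + 252*I*√6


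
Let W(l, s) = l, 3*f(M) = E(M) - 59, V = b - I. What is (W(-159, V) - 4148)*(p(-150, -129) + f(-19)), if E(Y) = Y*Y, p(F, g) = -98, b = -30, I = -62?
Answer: -34456/3 ≈ -11485.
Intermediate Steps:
V = 32 (V = -30 - 1*(-62) = -30 + 62 = 32)
E(Y) = Y²
f(M) = -59/3 + M²/3 (f(M) = (M² - 59)/3 = (-59 + M²)/3 = -59/3 + M²/3)
(W(-159, V) - 4148)*(p(-150, -129) + f(-19)) = (-159 - 4148)*(-98 + (-59/3 + (⅓)*(-19)²)) = -4307*(-98 + (-59/3 + (⅓)*361)) = -4307*(-98 + (-59/3 + 361/3)) = -4307*(-98 + 302/3) = -4307*8/3 = -34456/3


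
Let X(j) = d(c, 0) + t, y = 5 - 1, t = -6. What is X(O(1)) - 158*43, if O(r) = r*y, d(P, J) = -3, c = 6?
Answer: -6803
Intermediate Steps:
y = 4
O(r) = 4*r (O(r) = r*4 = 4*r)
X(j) = -9 (X(j) = -3 - 6 = -9)
X(O(1)) - 158*43 = -9 - 158*43 = -9 - 6794 = -6803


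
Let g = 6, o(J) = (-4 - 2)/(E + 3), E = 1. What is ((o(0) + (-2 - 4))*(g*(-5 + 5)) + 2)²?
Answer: 4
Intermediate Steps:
o(J) = -3/2 (o(J) = (-4 - 2)/(1 + 3) = -6/4 = -6*¼ = -3/2)
((o(0) + (-2 - 4))*(g*(-5 + 5)) + 2)² = ((-3/2 + (-2 - 4))*(6*(-5 + 5)) + 2)² = ((-3/2 - 6)*(6*0) + 2)² = (-15/2*0 + 2)² = (0 + 2)² = 2² = 4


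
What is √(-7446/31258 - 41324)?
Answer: I*√10094091535451/15629 ≈ 203.28*I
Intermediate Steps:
√(-7446/31258 - 41324) = √(-7446*1/31258 - 41324) = √(-3723/15629 - 41324) = √(-645856519/15629) = I*√10094091535451/15629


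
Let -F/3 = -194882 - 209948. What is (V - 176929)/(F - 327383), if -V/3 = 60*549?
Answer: -275749/887107 ≈ -0.31084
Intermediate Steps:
F = 1214490 (F = -3*(-194882 - 209948) = -3*(-404830) = 1214490)
V = -98820 (V = -180*549 = -3*32940 = -98820)
(V - 176929)/(F - 327383) = (-98820 - 176929)/(1214490 - 327383) = -275749/887107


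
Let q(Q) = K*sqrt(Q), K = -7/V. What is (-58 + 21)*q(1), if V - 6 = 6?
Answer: 259/12 ≈ 21.583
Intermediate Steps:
V = 12 (V = 6 + 6 = 12)
K = -7/12 ≈ -0.58333
q(Q) = -7*sqrt(Q)/12
(-58 + 21)*q(1) = (-58 + 21)*(-7*sqrt(1)/12) = -(-259)/12 = -37*(-7/12) = 259/12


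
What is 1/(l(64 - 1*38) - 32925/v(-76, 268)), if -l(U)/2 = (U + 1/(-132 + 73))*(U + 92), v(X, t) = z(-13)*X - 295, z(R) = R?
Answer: -231/1427467 ≈ -0.00016183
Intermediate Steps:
v(X, t) = -295 - 13*X (v(X, t) = -13*X - 295 = -295 - 13*X)
l(U) = -2*(92 + U)*(-1/59 + U) (l(U) = -2*(U + 1/(-132 + 73))*(U + 92) = -2*(U + 1/(-59))*(92 + U) = -2*(U - 1/59)*(92 + U) = -2*(-1/59 + U)*(92 + U) = -2*(92 + U)*(-1/59 + U))
1/(l(64 - 1*38) - 32925/v(-76, 268)) = 1/((184/59 - 2*(64 - 1*38)**2 - 10854*(64 - 1*38)/59) - 32925/(-295 - 13*(-76))) = 1/((184/59 - 2*(64 - 38)**2 - 10854*(64 - 38)/59) - 32925/(-295 + 988)) = 1/((184/59 - 2*26**2 - 10854/59*26) - 32925/693) = 1/((184/59 - 2*676 - 282204/59) - 32925*1/693) = 1/((184/59 - 1352 - 282204/59) - 10975/231) = 1/(-6132 - 10975/231) = 1/(-1427467/231) = -231/1427467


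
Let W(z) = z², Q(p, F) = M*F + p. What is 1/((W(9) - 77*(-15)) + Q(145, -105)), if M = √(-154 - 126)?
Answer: 1381/4994161 + 210*I*√70/4994161 ≈ 0.00027652 + 0.00035181*I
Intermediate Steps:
M = 2*I*√70 (M = √(-280) = 2*I*√70 ≈ 16.733*I)
Q(p, F) = p + 2*I*F*√70 (Q(p, F) = (2*I*√70)*F + p = 2*I*F*√70 + p = p + 2*I*F*√70)
1/((W(9) - 77*(-15)) + Q(145, -105)) = 1/((9² - 77*(-15)) + (145 + 2*I*(-105)*√70)) = 1/((81 + 1155) + (145 - 210*I*√70)) = 1/(1236 + (145 - 210*I*√70)) = 1/(1381 - 210*I*√70)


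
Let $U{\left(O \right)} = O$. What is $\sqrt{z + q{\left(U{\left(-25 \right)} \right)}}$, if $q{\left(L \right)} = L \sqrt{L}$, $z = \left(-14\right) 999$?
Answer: $\sqrt{-13986 - 125 i} \approx 0.5285 - 118.26 i$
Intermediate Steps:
$z = -13986$
$q{\left(L \right)} = L^{\frac{3}{2}}$
$\sqrt{z + q{\left(U{\left(-25 \right)} \right)}} = \sqrt{-13986 + \left(-25\right)^{\frac{3}{2}}} = \sqrt{-13986 - 125 i}$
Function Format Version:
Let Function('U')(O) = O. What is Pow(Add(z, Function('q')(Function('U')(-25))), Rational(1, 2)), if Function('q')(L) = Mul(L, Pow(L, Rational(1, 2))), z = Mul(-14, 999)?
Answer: Pow(Add(-13986, Mul(-125, I)), Rational(1, 2)) ≈ Add(0.5285, Mul(-118.26, I))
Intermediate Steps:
z = -13986
Function('q')(L) = Pow(L, Rational(3, 2))
Pow(Add(z, Function('q')(Function('U')(-25))), Rational(1, 2)) = Pow(Add(-13986, Pow(-25, Rational(3, 2))), Rational(1, 2)) = Pow(Add(-13986, Mul(-125, I)), Rational(1, 2))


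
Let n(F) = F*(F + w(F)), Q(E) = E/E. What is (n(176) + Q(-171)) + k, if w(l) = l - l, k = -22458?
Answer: 8519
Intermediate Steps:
Q(E) = 1
w(l) = 0
n(F) = F**2 (n(F) = F*(F + 0) = F*F = F**2)
(n(176) + Q(-171)) + k = (176**2 + 1) - 22458 = (30976 + 1) - 22458 = 30977 - 22458 = 8519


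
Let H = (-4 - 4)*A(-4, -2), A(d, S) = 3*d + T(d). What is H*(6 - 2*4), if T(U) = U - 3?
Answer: -304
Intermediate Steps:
T(U) = -3 + U
A(d, S) = -3 + 4*d (A(d, S) = 3*d + (-3 + d) = -3 + 4*d)
H = 152 (H = (-4 - 4)*(-3 + 4*(-4)) = -8*(-3 - 16) = -8*(-19) = 152)
H*(6 - 2*4) = 152*(6 - 2*4) = 152*(6 - 8) = 152*(-2) = -304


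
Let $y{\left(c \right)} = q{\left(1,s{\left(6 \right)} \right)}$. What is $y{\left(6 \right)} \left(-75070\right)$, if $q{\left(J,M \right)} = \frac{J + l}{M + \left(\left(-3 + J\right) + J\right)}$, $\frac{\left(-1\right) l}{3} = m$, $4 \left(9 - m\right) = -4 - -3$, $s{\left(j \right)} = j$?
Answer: $\frac{803249}{2} \approx 4.0162 \cdot 10^{5}$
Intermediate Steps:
$m = \frac{37}{4}$ ($m = 9 - \frac{-4 - -3}{4} = 9 - \frac{-4 + 3}{4} = 9 - - \frac{1}{4} = 9 + \frac{1}{4} = \frac{37}{4} \approx 9.25$)
$l = - \frac{111}{4}$ ($l = \left(-3\right) \frac{37}{4} = - \frac{111}{4} \approx -27.75$)
$q{\left(J,M \right)} = \frac{- \frac{111}{4} + J}{-3 + M + 2 J}$ ($q{\left(J,M \right)} = \frac{J - \frac{111}{4}}{M + \left(\left(-3 + J\right) + J\right)} = \frac{- \frac{111}{4} + J}{M + \left(-3 + 2 J\right)} = \frac{- \frac{111}{4} + J}{-3 + M + 2 J}$)
$y{\left(c \right)} = - \frac{107}{20}$ ($y{\left(c \right)} = \frac{- \frac{111}{4} + 1}{-3 + 6 + 2 \cdot 1} = \frac{1}{-3 + 6 + 2} \left(- \frac{107}{4}\right) = \frac{1}{5} \left(- \frac{107}{4}\right) = - \frac{107}{20}$)
$y{\left(6 \right)} \left(-75070\right) = \left(- \frac{107}{20}\right) \left(-75070\right) = \frac{803249}{2}$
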